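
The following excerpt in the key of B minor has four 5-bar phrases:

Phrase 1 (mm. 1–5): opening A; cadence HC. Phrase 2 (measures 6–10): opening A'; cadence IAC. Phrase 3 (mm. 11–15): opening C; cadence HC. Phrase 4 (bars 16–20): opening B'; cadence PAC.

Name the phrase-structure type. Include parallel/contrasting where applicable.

Four phrases in two halves: the first half (measures 1–10) ends with an imperfect authentic cadence, the second (measures 11–20) with a perfect authentic cadence — a large antecedent–consequent pair, i.e. a double period.
Phrase 3 begins with different material from phrase 1, making it contrasting.

contrasting double period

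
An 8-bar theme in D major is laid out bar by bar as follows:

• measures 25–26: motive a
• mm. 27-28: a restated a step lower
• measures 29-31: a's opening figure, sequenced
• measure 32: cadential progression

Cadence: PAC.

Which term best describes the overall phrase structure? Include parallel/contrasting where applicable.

sentence

Basic idea (mm. 25–26) + its repetition (bars 27–28) form the presentation; fragmentation and cadence (mm. 29–32) form the continuation — the 8-bar whole is a sentence.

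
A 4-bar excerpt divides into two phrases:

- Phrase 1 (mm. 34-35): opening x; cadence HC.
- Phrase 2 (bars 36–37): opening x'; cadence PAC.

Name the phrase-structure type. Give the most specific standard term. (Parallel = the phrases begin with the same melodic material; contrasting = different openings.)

parallel period

Phrase 1 ends with a half cadence (weaker) and phrase 2 with a perfect authentic cadence (stronger): antecedent + consequent = a period.
The two phrases open with the same material (x / x'), so the period is parallel.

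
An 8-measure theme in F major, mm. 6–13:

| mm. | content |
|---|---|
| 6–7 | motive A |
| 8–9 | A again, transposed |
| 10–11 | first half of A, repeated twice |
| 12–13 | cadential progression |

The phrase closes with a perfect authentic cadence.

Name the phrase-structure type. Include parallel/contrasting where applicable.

Basic idea (measures 6–7) + its repetition (mm. 8–9) form the presentation; fragmentation and cadence (mm. 10-13) form the continuation — the 8-bar whole is a sentence.

sentence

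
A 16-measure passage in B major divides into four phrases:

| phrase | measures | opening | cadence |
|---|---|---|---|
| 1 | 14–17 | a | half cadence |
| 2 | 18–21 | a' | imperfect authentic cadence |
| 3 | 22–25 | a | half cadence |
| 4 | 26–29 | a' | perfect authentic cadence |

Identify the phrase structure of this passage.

Four phrases in two halves: the first half (mm. 14-21) ends with an imperfect authentic cadence, the second (mm. 22-29) with a perfect authentic cadence — a large antecedent–consequent pair, i.e. a double period.
Phrase 3 begins with the same material as phrase 1, making it parallel.

parallel double period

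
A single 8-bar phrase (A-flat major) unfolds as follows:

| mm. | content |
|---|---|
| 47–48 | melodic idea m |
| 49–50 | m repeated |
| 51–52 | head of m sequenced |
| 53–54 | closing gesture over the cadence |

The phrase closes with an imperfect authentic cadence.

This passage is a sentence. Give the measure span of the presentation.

The presentation of a sentence is the basic idea (measures 47–48) plus its repetition (measures 49-50); the presentation is therefore mm. 47–50.

measures 47–50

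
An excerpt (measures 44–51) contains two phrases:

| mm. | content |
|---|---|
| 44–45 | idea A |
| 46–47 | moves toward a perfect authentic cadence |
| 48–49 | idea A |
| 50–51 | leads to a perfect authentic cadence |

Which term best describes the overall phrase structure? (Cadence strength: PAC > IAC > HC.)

Both phrases have the same opening (A) and the same cadence (perfect authentic cadence): the second is a restatement, not a consequent, so this is a repeated phrase rather than a period.

repeated phrase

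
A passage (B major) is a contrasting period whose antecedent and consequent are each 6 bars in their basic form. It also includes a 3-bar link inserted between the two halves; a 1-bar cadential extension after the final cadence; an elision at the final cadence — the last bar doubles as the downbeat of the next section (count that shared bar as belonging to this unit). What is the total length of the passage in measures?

Basic contrasting period: 6 + 6 = 12 bars.
12 (basic form) + 3 (link) + 1 (cadential extension) = 16.
The elision shares a bar with the next section but does not change this unit's count.

16 measures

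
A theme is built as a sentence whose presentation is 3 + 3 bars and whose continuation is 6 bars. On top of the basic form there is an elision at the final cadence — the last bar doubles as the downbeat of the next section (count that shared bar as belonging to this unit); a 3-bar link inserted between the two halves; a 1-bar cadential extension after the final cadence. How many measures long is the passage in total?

Basic sentence: 3 + 3 + 6 = 12 bars.
12 (basic form) + 3 (link) + 1 (cadential extension) = 16.
The elision shares a bar with the next section but does not change this unit's count.

16 measures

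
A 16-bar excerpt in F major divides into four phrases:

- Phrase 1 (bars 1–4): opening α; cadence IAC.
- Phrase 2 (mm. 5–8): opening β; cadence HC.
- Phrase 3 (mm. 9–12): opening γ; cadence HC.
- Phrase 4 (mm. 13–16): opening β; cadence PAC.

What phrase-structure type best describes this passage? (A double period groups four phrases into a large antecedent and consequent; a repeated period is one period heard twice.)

contrasting double period

Four phrases in two halves: the first half (measures 1-8) ends with a half cadence, the second (bars 9-16) with a perfect authentic cadence — a large antecedent–consequent pair, i.e. a double period.
Phrase 3 begins with different material from phrase 1, making it contrasting.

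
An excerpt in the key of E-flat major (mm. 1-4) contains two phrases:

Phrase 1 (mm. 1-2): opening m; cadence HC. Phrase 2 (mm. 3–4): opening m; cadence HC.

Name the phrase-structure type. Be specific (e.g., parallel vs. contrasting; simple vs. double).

Both phrases have the same opening (m) and the same cadence (half cadence): the second is a restatement, not a consequent, so this is a repeated phrase rather than a period.

repeated phrase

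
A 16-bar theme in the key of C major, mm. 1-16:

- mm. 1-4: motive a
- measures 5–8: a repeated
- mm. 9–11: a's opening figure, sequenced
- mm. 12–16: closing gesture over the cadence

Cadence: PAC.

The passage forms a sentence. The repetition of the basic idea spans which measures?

The presentation of a sentence is the basic idea (mm. 1-4) plus its repetition (mm. 5–8); the repetition of the basic idea is therefore mm. 5–8.

measures 5–8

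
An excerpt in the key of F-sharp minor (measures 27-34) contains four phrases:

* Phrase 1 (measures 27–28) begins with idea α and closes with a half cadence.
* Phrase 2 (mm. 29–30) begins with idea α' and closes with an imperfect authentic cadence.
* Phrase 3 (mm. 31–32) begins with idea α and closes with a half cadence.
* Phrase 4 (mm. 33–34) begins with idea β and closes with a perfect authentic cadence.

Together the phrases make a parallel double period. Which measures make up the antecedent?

In a double period the first pair of phrases (ending imperfect authentic cadence) is the large antecedent and the second pair (ending perfect authentic cadence) is the large consequent; the antecedent is measures 27–30.

measures 27–30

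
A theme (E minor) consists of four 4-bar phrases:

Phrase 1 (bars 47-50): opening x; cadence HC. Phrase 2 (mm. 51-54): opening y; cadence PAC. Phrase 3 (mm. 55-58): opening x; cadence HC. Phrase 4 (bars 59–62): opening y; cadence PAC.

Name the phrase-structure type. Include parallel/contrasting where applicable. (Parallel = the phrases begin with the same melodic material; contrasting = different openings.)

The cadence pattern HC–PAC–HC–PAC is weak–strong twice, and phrases 3–4 restate phrases 1–2: a period heard twice, not a double period (which would end weakly at phrase 2).

repeated period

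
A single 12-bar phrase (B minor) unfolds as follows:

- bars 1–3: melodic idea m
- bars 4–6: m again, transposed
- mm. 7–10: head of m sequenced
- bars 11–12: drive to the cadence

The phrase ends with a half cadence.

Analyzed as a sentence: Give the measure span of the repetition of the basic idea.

The presentation of a sentence is the basic idea (mm. 1–3) plus its repetition (measures 4–6); the repetition of the basic idea is therefore mm. 4–6.

measures 4–6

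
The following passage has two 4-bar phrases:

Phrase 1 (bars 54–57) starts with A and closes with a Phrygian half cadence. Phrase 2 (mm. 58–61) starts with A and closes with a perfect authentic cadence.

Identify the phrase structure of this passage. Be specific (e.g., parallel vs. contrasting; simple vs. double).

parallel period

Phrase 1 ends with a Phrygian half cadence (weaker) and phrase 2 with a perfect authentic cadence (stronger): antecedent + consequent = a period.
The two phrases open with the same material (A / A), so the period is parallel.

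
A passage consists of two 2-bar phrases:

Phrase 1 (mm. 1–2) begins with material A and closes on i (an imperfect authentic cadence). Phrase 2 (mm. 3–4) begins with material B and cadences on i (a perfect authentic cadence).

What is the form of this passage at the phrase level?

contrasting period

Phrase 1 ends with an imperfect authentic cadence (weaker) and phrase 2 with a perfect authentic cadence (stronger): antecedent + consequent = a period.
The two phrases open with different material (A / B), so the period is contrasting.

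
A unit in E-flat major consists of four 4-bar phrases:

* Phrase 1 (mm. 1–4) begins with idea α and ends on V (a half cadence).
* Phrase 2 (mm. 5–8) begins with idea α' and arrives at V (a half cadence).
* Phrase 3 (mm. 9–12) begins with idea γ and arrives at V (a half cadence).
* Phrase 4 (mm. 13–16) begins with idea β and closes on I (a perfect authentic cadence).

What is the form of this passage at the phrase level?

contrasting double period

Four phrases in two halves: the first half (mm. 1-8) ends with a half cadence, the second (bars 9-16) with a perfect authentic cadence — a large antecedent–consequent pair, i.e. a double period.
Phrase 3 begins with different material from phrase 1, making it contrasting.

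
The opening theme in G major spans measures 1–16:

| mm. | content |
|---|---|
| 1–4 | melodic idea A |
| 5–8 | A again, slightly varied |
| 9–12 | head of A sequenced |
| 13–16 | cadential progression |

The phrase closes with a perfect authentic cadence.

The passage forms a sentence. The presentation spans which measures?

measures 1–8

The presentation of a sentence is the basic idea (mm. 1–4) plus its repetition (mm. 5–8); the presentation is therefore mm. 1–8.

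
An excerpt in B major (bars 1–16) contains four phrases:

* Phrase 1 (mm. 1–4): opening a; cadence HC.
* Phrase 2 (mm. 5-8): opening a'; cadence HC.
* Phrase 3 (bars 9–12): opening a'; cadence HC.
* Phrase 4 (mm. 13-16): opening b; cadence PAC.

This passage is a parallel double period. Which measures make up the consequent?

measures 9–16

In a double period the four phrases pair into a large antecedent (phrases 1–2, ending half cadence) and a large consequent (phrases 3–4, ending perfect authentic cadence). The consequent spans measures 9–16.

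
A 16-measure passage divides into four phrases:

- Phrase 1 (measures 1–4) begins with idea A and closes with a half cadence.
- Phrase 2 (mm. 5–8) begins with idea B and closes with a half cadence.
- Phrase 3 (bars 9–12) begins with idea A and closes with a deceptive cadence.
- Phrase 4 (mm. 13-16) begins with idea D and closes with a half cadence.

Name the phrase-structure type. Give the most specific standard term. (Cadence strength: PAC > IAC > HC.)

phrase group

Phrase 4 ends with a half cadence, no stronger than phrase 2's half cadence, so the four phrases do not form a double period; nor do phrases 3–4 duplicate 1–2, so it is not a repeated period. With no phrase reaching a conclusive cadence, the passage is a phrase group.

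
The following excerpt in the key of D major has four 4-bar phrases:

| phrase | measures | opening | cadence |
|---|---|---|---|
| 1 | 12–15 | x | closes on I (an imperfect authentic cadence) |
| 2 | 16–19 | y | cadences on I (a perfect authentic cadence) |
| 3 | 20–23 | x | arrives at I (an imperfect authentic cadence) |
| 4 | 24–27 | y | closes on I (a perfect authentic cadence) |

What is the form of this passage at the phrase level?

The cadence pattern IAC–PAC–IAC–PAC is weak–strong twice, and phrases 3–4 restate phrases 1–2: a period heard twice, not a double period (which would end weakly at phrase 2).

repeated period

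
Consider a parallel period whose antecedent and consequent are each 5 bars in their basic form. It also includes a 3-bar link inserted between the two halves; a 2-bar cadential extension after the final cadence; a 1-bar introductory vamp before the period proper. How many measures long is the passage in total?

Basic parallel period: 5 + 5 = 10 bars.
10 (basic form) + 3 (link) + 2 (cadential extension) + 1 (introduction) = 16.

16 measures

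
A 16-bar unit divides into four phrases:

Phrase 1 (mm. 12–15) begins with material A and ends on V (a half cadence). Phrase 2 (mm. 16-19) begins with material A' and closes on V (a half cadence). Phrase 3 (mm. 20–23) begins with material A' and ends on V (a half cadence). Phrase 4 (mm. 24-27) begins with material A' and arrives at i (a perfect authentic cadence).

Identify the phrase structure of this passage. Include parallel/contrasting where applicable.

parallel double period

Four phrases in two halves: the first half (bars 12–19) ends with a half cadence, the second (mm. 20–27) with a perfect authentic cadence — a large antecedent–consequent pair, i.e. a double period.
Phrase 3 begins with the same material as phrase 1, making it parallel.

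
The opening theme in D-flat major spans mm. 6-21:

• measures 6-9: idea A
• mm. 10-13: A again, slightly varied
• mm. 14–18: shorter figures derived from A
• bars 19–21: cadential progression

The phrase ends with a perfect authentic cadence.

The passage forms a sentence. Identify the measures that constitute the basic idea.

The presentation of a sentence is the basic idea (measures 6-9) plus its repetition (bars 10-13); the basic idea is therefore measures 6-9.

measures 6–9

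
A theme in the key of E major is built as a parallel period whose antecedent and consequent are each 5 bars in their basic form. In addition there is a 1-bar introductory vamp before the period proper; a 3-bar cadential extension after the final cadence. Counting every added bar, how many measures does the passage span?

Basic parallel period: 5 + 5 = 10 bars.
10 (basic form) + 1 (introduction) + 3 (cadential extension) = 14.

14 measures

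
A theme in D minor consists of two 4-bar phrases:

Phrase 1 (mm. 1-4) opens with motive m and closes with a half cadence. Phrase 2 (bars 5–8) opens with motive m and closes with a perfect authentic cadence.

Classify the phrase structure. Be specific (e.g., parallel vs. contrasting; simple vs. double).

parallel period

Phrase 1 ends with a half cadence (weaker) and phrase 2 with a perfect authentic cadence (stronger): antecedent + consequent = a period.
The two phrases open with the same material (m / m), so the period is parallel.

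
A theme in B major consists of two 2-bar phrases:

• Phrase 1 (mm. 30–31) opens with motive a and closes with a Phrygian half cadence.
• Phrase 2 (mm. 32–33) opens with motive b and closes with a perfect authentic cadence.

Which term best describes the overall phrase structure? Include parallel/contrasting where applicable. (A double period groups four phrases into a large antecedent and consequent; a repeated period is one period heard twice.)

contrasting period

Phrase 1 ends with a Phrygian half cadence (weaker) and phrase 2 with a perfect authentic cadence (stronger): antecedent + consequent = a period.
The two phrases open with different material (a / b), so the period is contrasting.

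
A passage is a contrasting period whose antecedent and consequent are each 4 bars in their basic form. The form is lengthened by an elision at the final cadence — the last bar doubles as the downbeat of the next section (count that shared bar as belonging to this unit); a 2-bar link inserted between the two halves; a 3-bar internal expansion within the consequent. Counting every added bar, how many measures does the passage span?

Basic contrasting period: 4 + 4 = 8 bars.
8 (basic form) + 2 (link) + 3 (internal expansion) = 13.
The elision shares a bar with the next section but does not change this unit's count.

13 measures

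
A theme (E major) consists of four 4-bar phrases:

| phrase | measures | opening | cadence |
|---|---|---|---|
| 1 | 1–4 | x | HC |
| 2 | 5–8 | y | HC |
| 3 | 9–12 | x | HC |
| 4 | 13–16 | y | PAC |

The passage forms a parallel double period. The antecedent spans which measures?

In a double period the four phrases pair into a large antecedent (phrases 1–2, ending half cadence) and a large consequent (phrases 3–4, ending perfect authentic cadence). The antecedent spans bars 1–8.

measures 1–8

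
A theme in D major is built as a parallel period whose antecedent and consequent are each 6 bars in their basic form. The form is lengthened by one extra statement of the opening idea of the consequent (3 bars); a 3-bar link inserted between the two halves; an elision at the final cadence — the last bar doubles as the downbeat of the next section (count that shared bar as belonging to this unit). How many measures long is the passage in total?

18 measures

Basic parallel period: 6 + 6 = 12 bars.
12 (basic form) + 3 (extra statement) + 3 (link) = 18.
The elision shares a bar with the next section but does not change this unit's count.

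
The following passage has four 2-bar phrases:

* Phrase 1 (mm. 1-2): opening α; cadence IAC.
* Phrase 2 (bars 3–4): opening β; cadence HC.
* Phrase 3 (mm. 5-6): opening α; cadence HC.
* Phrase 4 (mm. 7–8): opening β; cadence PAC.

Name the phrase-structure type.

Four phrases in two halves: the first half (measures 1–4) ends with a half cadence, the second (mm. 5–8) with a perfect authentic cadence — a large antecedent–consequent pair, i.e. a double period.
Phrase 3 begins with the same material as phrase 1, making it parallel.

parallel double period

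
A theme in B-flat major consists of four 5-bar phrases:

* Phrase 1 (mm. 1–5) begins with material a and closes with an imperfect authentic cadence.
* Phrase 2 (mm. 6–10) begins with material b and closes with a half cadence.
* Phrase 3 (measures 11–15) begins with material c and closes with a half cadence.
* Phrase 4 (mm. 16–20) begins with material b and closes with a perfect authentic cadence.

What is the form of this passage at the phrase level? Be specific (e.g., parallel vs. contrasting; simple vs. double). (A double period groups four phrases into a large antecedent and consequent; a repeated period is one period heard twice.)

Four phrases in two halves: the first half (measures 1-10) ends with a half cadence, the second (bars 11-20) with a perfect authentic cadence — a large antecedent–consequent pair, i.e. a double period.
Phrase 3 begins with different material from phrase 1, making it contrasting.

contrasting double period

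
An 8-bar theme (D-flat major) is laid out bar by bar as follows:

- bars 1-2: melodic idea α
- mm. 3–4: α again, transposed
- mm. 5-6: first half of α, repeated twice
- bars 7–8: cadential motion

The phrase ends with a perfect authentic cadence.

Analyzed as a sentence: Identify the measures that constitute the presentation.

The presentation of a sentence is the basic idea (mm. 1–2) plus its repetition (mm. 3–4); the presentation is therefore mm. 1–4.

measures 1–4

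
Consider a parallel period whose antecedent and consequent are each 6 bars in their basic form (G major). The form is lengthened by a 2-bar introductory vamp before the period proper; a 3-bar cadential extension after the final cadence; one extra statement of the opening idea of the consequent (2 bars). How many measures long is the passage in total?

19 measures

Basic parallel period: 6 + 6 = 12 bars.
12 (basic form) + 2 (introduction) + 3 (cadential extension) + 2 (extra statement) = 19.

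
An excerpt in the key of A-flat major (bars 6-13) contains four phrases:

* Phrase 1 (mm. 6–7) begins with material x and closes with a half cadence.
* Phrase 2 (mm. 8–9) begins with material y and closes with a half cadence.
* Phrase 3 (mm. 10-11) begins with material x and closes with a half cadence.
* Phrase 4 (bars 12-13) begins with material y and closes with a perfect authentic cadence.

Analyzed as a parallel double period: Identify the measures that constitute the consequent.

In a double period the four phrases pair into a large antecedent (phrases 1–2, ending half cadence) and a large consequent (phrases 3–4, ending perfect authentic cadence). The consequent spans measures 10–13.

measures 10–13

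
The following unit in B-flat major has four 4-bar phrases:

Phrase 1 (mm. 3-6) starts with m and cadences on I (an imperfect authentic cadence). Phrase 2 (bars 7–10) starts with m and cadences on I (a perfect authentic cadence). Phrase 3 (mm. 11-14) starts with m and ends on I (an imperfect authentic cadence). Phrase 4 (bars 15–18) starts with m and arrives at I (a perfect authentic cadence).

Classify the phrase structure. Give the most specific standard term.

repeated period

The cadence pattern IAC–PAC–IAC–PAC is weak–strong twice, and phrases 3–4 restate phrases 1–2: a period heard twice, not a double period (which would end weakly at phrase 2).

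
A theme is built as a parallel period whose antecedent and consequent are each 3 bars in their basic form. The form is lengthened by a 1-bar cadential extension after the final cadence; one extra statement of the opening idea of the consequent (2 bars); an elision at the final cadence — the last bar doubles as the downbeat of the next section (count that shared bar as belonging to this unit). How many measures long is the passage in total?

9 measures

Basic parallel period: 3 + 3 = 6 bars.
6 (basic form) + 1 (cadential extension) + 2 (extra statement) = 9.
The elision shares a bar with the next section but does not change this unit's count.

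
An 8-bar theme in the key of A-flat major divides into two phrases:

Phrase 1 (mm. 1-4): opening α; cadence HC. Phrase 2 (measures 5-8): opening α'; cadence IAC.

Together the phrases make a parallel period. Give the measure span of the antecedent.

The phrase ending with the weaker cadence (half cadence) is the antecedent; the one ending more conclusively (imperfect authentic cadence) is the consequent. The antecedent is measures 1–4.

measures 1–4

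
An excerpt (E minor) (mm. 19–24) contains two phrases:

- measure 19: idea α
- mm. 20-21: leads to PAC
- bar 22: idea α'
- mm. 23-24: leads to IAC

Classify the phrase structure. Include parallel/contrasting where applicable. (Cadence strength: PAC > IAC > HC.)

The second phrase closes with an imperfect authentic cadence, which is not stronger than the first phrase's perfect authentic cadence; without a weak→strong cadential pair there is no antecedent–consequent relationship, so this is a phrase group rather than a period.

phrase group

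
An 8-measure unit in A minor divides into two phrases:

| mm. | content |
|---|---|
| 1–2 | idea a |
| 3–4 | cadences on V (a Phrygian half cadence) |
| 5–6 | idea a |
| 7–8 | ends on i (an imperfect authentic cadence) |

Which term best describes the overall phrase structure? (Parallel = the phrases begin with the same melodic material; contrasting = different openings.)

parallel period

Phrase 1 ends with a Phrygian half cadence (weaker) and phrase 2 with an imperfect authentic cadence (stronger): antecedent + consequent = a period.
The two phrases open with the same material (a / a), so the period is parallel.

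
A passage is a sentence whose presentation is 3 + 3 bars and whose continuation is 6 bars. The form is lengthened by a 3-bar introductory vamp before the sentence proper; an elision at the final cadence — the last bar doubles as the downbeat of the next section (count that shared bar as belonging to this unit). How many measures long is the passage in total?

15 measures

Basic sentence: 3 + 3 + 6 = 12 bars.
12 (basic form) + 3 (introduction) = 15.
The elision shares a bar with the next section but does not change this unit's count.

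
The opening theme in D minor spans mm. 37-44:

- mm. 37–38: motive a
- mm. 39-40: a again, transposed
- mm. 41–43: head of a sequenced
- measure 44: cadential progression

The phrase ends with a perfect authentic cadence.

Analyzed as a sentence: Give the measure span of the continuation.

measures 41–44

After the presentation (bars 37–40), the continuation covers the fragmentation through the cadence: bars 41–44.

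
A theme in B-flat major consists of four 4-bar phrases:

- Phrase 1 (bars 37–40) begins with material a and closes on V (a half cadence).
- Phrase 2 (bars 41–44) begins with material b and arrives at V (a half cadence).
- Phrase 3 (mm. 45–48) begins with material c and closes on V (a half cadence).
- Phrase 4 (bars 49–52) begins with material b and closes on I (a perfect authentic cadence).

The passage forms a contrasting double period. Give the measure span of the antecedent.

measures 37–44

In a double period the four phrases pair into a large antecedent (phrases 1–2, ending half cadence) and a large consequent (phrases 3–4, ending perfect authentic cadence). The antecedent spans measures 37–44.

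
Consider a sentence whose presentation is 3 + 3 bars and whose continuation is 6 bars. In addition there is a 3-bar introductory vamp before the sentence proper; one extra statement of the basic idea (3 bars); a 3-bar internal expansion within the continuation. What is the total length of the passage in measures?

21 measures

Basic sentence: 3 + 3 + 6 = 12 bars.
12 (basic form) + 3 (introduction) + 3 (extra statement) + 3 (internal expansion) = 21.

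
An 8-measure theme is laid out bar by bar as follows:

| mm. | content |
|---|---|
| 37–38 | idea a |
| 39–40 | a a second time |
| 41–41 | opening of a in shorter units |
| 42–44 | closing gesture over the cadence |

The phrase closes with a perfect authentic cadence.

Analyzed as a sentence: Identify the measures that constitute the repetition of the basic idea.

The presentation of a sentence is the basic idea (bars 37–38) plus its repetition (measures 39–40); the repetition of the basic idea is therefore mm. 39-40.

measures 39–40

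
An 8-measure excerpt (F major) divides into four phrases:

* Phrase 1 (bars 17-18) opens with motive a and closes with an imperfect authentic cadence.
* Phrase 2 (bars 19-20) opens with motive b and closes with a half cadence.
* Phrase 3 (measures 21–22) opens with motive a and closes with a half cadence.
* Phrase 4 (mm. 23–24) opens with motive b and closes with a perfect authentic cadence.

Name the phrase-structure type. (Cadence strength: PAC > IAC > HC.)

parallel double period

Four phrases in two halves: the first half (mm. 17–20) ends with a half cadence, the second (measures 21–24) with a perfect authentic cadence — a large antecedent–consequent pair, i.e. a double period.
Phrase 3 begins with the same material as phrase 1, making it parallel.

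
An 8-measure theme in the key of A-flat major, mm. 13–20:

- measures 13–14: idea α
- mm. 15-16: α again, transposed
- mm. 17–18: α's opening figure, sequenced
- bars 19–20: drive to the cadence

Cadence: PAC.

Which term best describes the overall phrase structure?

sentence

Basic idea (mm. 13-14) + its repetition (measures 15–16) form the presentation; fragmentation and cadence (mm. 17-20) form the continuation — the 8-bar whole is a sentence.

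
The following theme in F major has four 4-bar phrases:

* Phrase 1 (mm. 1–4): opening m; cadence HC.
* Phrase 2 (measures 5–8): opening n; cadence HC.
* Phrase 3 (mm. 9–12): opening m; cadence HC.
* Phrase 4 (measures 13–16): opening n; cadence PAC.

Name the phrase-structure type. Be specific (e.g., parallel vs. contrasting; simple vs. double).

Four phrases in two halves: the first half (measures 1–8) ends with a half cadence, the second (mm. 9–16) with a perfect authentic cadence — a large antecedent–consequent pair, i.e. a double period.
Phrase 3 begins with the same material as phrase 1, making it parallel.

parallel double period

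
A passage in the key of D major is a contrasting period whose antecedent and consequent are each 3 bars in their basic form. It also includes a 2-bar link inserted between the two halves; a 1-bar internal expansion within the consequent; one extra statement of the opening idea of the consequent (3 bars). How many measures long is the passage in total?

Basic contrasting period: 3 + 3 = 6 bars.
6 (basic form) + 2 (link) + 1 (internal expansion) + 3 (extra statement) = 12.

12 measures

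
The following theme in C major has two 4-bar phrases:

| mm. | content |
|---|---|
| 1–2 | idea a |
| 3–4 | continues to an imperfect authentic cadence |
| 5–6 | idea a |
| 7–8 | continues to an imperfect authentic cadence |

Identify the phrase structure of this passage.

repeated phrase

Both phrases have the same opening (a) and the same cadence (imperfect authentic cadence): the second is a restatement, not a consequent, so this is a repeated phrase rather than a period.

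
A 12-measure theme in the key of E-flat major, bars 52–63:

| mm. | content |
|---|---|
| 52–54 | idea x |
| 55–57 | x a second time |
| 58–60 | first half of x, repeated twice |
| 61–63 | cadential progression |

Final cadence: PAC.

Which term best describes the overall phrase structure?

sentence

Basic idea (mm. 52–54) + its repetition (mm. 55–57) form the presentation; fragmentation and cadence (bars 58-63) form the continuation — the 12-bar whole is a sentence.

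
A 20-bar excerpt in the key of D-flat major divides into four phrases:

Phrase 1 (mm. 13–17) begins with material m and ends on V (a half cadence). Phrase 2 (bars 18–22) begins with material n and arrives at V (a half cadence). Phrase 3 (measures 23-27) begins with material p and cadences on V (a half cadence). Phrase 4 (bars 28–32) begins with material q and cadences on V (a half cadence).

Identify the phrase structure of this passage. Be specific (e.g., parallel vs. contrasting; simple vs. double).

phrase group

Phrase 4 ends with a half cadence, no stronger than phrase 2's half cadence, so the four phrases do not form a double period; nor do phrases 3–4 duplicate 1–2, so it is not a repeated period. With no phrase reaching a conclusive cadence, the passage is a phrase group.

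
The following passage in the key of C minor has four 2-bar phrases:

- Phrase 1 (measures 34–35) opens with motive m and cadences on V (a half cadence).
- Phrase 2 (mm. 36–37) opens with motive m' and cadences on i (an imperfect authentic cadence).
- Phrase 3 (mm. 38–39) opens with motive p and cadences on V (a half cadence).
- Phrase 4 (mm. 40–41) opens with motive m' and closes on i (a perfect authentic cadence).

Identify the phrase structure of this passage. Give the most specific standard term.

contrasting double period

Four phrases in two halves: the first half (mm. 34–37) ends with an imperfect authentic cadence, the second (bars 38-41) with a perfect authentic cadence — a large antecedent–consequent pair, i.e. a double period.
Phrase 3 begins with different material from phrase 1, making it contrasting.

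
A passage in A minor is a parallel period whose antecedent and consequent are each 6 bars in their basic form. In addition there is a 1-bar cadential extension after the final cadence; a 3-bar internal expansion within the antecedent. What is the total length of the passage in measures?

Basic parallel period: 6 + 6 = 12 bars.
12 (basic form) + 1 (cadential extension) + 3 (internal expansion) = 16.

16 measures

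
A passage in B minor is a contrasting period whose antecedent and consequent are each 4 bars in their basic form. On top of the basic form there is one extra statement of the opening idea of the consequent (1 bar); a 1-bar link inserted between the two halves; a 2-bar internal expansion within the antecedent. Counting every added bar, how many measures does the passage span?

Basic contrasting period: 4 + 4 = 8 bars.
8 (basic form) + 1 (extra statement) + 1 (link) + 2 (internal expansion) = 12.

12 measures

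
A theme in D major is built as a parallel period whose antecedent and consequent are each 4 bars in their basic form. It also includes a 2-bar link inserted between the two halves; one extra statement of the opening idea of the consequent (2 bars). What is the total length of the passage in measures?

Basic parallel period: 4 + 4 = 8 bars.
8 (basic form) + 2 (link) + 2 (extra statement) = 12.

12 measures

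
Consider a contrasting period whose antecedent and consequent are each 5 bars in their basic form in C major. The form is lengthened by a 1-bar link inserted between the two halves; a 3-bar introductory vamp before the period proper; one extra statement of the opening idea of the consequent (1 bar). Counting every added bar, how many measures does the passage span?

15 measures

Basic contrasting period: 5 + 5 = 10 bars.
10 (basic form) + 1 (link) + 3 (introduction) + 1 (extra statement) = 15.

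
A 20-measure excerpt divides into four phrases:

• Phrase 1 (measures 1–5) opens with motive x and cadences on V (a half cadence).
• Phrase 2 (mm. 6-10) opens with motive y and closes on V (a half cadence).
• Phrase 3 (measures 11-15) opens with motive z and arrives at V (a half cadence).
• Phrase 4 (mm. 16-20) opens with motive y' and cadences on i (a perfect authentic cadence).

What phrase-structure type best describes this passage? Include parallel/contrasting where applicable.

Four phrases in two halves: the first half (mm. 1–10) ends with a half cadence, the second (measures 11-20) with a perfect authentic cadence — a large antecedent–consequent pair, i.e. a double period.
Phrase 3 begins with different material from phrase 1, making it contrasting.

contrasting double period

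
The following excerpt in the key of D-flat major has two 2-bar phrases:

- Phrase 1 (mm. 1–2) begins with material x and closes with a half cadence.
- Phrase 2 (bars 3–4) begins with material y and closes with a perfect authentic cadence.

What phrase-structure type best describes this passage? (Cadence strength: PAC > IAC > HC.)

Phrase 1 ends with a half cadence (weaker) and phrase 2 with a perfect authentic cadence (stronger): antecedent + consequent = a period.
The two phrases open with different material (x / y), so the period is contrasting.

contrasting period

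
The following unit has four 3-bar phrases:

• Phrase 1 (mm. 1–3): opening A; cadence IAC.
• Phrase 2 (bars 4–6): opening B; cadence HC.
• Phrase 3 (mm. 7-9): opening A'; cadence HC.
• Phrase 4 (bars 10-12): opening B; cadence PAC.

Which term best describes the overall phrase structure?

parallel double period

Four phrases in two halves: the first half (mm. 1-6) ends with a half cadence, the second (mm. 7-12) with a perfect authentic cadence — a large antecedent–consequent pair, i.e. a double period.
Phrase 3 begins with the same material as phrase 1, making it parallel.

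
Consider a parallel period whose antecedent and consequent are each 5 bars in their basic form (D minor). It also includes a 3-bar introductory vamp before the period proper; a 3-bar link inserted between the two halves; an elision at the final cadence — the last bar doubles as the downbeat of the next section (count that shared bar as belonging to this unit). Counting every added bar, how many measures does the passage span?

Basic parallel period: 5 + 5 = 10 bars.
10 (basic form) + 3 (introduction) + 3 (link) = 16.
The elision shares a bar with the next section but does not change this unit's count.

16 measures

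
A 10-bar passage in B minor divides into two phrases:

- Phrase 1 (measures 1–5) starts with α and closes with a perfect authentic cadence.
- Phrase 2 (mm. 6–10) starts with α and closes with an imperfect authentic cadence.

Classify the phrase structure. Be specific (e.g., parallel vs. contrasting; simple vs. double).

The second phrase closes with an imperfect authentic cadence, which is not stronger than the first phrase's perfect authentic cadence; without a weak→strong cadential pair there is no antecedent–consequent relationship, so this is a phrase group rather than a period.

phrase group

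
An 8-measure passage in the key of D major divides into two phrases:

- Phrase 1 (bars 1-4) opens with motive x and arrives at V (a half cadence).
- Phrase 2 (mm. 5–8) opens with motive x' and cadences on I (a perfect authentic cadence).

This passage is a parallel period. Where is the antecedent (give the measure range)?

The antecedent is the phrase ending with the weaker cadence (half cadence, phrase 1) and the consequent the one ending more conclusively (perfect authentic cadence, phrase 2); the antecedent is mm. 1–4.

measures 1–4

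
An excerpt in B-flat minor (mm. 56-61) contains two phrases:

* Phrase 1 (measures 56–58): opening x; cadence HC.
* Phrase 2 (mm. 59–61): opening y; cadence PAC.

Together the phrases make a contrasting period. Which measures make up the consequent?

measures 59–61

The phrase ending with the weaker cadence (half cadence) is the antecedent; the one ending more conclusively (perfect authentic cadence) is the consequent. The consequent is measures 59–61.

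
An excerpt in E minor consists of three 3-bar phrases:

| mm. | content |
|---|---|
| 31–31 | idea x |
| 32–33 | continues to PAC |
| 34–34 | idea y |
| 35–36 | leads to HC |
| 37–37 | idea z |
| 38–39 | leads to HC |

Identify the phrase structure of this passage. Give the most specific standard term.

phrase group

The final phrase closes with a half cadence, which is not stronger than the preceding half cadence; the 3 phrases lack an overall antecedent–consequent design and so form a phrase group.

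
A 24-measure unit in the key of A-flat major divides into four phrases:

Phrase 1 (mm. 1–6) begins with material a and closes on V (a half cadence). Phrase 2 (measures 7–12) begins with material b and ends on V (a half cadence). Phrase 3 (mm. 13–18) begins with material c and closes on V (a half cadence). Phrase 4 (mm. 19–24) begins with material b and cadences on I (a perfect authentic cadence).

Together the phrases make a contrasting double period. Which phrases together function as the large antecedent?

In a double period the first pair of phrases (ending half cadence) is the large antecedent and the second pair (ending perfect authentic cadence) is the large consequent; the antecedent is phrases 1 and 2.

phrases 1 and 2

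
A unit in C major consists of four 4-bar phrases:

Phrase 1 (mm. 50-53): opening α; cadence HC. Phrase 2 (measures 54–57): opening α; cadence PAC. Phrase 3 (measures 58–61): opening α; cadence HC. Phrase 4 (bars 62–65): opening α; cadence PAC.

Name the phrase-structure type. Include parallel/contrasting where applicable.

The cadence pattern HC–PAC–HC–PAC is weak–strong twice, and phrases 3–4 restate phrases 1–2: a period heard twice, not a double period (which would end weakly at phrase 2).

repeated period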